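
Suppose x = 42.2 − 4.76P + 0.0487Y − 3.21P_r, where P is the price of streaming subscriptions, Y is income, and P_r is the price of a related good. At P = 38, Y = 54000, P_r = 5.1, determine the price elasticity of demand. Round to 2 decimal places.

At the given point, x = 42.2 − 4.76(38) + 0.0487(54000) − 3.21(5.1) = 42.2 − 180.88 + 2629.8 − 16.371 = 2474.749.
∂x/∂P = −4.76, so E_p = (−4.76)·(38/2474.749) ≈ -0.07.
|E_p| < 1: demand is inelastic.

-0.07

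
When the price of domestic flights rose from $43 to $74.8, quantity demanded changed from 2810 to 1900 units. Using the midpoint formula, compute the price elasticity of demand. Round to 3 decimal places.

-0.716

%ΔQ = (1900 − 2810)/[(2810 + 1900)/2] = -910/2355 ≈ -0.3864.
%Δp = (74.8 − 43)/[(43 + 74.8)/2] = 31.8/58.9 ≈ 0.5399.
Arc elasticity E = %ΔQ/%Δp ≈ -0.3864/0.5399 ≈ -0.716.
|E| < 1: demand is inelastic over this range.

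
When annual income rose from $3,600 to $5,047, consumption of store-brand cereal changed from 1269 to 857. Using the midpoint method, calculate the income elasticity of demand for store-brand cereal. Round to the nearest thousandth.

%ΔQ = (857 − 1269)/[(1269+857)/2] = -412/1063 ≈ -0.3876.
%ΔY = (5,047 − 3,600)/[(3,600+5,047)/2] = 1447/4323.5 ≈ 0.3347.
E_I = %ΔQ/%ΔY ≈ -1.158.
E_I < 0: inferior good.

-1.158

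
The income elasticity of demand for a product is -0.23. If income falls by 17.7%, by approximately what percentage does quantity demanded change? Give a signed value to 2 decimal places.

%ΔQ ≈ E × %ΔI = (-0.23) × (-17.7%) ≈ 4.07%.

4.07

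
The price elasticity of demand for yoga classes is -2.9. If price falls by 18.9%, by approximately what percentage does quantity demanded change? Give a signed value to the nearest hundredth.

%ΔQ ≈ E × %ΔP = (-2.9) × (-18.9%) = 54.81%.

54.81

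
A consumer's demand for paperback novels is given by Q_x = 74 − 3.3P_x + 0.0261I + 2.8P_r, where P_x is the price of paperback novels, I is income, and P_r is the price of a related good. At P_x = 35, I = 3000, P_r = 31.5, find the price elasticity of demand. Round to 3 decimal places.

First evaluate Q_x: 74 − 3.3(35) + 0.0261(3000) + 2.8(31.5) = 74 − 115.5 + 78.3 + 88.2 = 125.
∂Q_x/∂P_x = −3.3, so E_p = (−3.3)·(35/125) ≈ -0.924.
|E_p| < 1: demand is inelastic.

-0.924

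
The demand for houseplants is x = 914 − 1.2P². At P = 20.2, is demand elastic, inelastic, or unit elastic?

elastic

At P = 20.2, x = 424.352.
dx/dP = −2·1.2·P = −48.48.
Point elasticity E = (dx/dP)·(P/x) = -48.48 × 20.2/424.352 ≈ -2.308.
|E| ≈ 2.308 > 1, so demand is elastic.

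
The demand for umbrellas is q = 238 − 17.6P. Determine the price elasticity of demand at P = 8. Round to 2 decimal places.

At P = 8, q = 97.2.
dq/dP = −17.6.
Point elasticity E = (dq/dP)·(P/q) = -17.6 × 8/97.2 ≈ -1.45.
|E| > 1, so demand is elastic at this price.

-1.45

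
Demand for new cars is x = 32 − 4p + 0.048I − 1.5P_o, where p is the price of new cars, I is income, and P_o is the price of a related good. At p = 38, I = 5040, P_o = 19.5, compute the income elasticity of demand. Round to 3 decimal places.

2.611

Evaluating quantity at (p, I, P_o) gives x = 32 − 4(38) + 0.048(5040) − 1.5(19.5) = 32 − 152 + 241.92 − 29.25 = 92.67.
∂x/∂I = +0.048, so E_I = 0.048·(5040/92.67) ≈ 2.611.
E_I > 1: normal good (luxury).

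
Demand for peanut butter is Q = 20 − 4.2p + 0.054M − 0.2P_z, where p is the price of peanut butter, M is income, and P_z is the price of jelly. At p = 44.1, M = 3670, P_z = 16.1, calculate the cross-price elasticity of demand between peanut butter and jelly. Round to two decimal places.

Evaluating quantity at (p, M, P_z) gives Q = 20 − 4.2(44.1) + 0.054(3670) − 0.2(16.1) = 20 − 185.22 + 198.18 − 3.22 = 29.74.
∂Q/∂P_z = −0.2, so E_xy = -0.2·(16.1/29.74) ≈ -0.11.
E_xy < 0: the goods are complements.

-0.11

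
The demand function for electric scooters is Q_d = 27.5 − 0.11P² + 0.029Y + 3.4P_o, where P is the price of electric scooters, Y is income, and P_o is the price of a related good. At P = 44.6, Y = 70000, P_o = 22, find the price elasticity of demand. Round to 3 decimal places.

At the given point, Q_d = 27.5 − 0.11(44.6)² + 0.029(70000) + 3.4(22) = 27.5 − 218.8076 + 2030 + 74.8 = 1913.4924.
∂Q_d/∂P = −2·0.11·P = -9.812, so E_p = -9.812·(44.6/1913.4924) ≈ -0.229.
|E_p| < 1: demand is inelastic.

-0.229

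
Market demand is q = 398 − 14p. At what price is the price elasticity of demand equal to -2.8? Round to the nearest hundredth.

20.95

Set −bp/(a − bp) = −2.8 ⇒ bp = 2.8(a − bp) ⇒ bp(1+2.8) = 2.8·a.
p = 2.8·398/(14·3.8) ≈ 20.95.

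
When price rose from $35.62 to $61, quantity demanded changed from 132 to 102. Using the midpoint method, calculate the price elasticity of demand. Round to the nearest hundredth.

-0.49

%ΔQ = (102 − 132)/[(132 + 102)/2] = -30/117 ≈ -0.2564.
%ΔP = (61 − 35.62)/[(35.62 + 61)/2] = 25.38/48.31 ≈ 0.5254.
Arc elasticity E = %ΔQ/%ΔP ≈ -0.2564/0.5254 ≈ -0.49.
|E| < 1: demand is inelastic over this range.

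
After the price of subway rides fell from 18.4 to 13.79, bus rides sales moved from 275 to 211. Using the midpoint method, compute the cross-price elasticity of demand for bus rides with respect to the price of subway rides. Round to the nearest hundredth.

%ΔQ_x = (211 − 275)/[(275+211)/2] = -64/243 ≈ -0.2634.
%ΔP_y = (13.79 − 18.4)/[(18.4+13.79)/2] ≈ -0.2864.
E_xy = -0.2634/-0.2864 ≈ 0.92.
E_xy > 0, so bus rides and subway rides are substitutes.

0.92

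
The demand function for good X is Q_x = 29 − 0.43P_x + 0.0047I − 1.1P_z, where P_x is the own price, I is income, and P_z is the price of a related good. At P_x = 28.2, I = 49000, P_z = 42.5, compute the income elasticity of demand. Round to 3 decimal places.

1.149

Evaluating quantity at (P_x, I, P_z) gives Q_x = 29 − 0.43(28.2) + 0.0047(49000) − 1.1(42.5) = 29 − 12.126 + 230.3 − 46.75 = 200.424.
∂Q_x/∂I = +0.0047, so E_I = 0.0047·(49000/200.424) ≈ 1.149.
E_I > 1: normal good (luxury).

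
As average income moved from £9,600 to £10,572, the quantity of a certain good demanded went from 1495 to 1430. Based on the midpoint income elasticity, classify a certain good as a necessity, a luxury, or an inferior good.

inferior

%ΔQ = (1430 − 1495)/[(1495+1430)/2] = -65/1462.5 ≈ -0.0444.
%ΔI = (10,572 − 9,600)/[(9,600+10,572)/2] = 972/10086 ≈ 0.0964.
E_I = %ΔQ/%ΔI ≈ -0.461.
E_I < 0: inferior good.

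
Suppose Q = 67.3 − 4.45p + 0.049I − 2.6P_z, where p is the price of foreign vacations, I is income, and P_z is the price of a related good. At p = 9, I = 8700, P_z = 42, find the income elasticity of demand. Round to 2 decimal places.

At the given point, Q = 67.3 − 4.45(9) + 0.049(8700) − 2.6(42) = 67.3 − 40.05 + 426.3 − 109.2 = 344.35.
∂Q/∂I = +0.049, so E_I = 0.049·(8700/344.35) ≈ 1.24.
E_I > 1: normal good (luxury).

1.24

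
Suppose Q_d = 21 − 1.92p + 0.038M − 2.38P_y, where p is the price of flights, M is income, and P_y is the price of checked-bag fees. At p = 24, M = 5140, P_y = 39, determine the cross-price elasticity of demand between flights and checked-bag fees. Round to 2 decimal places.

-1.20

Q_d = 21 − 1.92(24) + 0.038(5140) − 2.38(39) = 21 − 46.08 + 195.32 − 92.82 = 77.42.
∂Q_d/∂P_y = −2.38, so E_xy = -2.38·(39/77.42) ≈ -1.20.
E_xy < 0: the goods are complements.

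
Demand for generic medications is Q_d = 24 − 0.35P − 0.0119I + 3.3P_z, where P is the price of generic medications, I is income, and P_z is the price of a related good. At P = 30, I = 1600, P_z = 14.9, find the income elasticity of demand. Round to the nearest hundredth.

Substituting, Q_d = 24 − 0.35(30) − 0.0119(1600) + 3.3(14.9) = 24 − 10.5 − 19.04 + 49.17 = 43.63.
∂Q_d/∂I = −0.0119, so E_I = -0.0119·(1600/43.63) ≈ -0.44.
E_I < 0: inferior good.

-0.44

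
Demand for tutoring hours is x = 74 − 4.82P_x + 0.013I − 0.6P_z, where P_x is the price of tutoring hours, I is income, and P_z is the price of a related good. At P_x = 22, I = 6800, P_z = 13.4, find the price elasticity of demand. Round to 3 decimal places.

At the given point, x = 74 − 4.82(22) + 0.013(6800) − 0.6(13.4) = 74 − 106.04 + 88.4 − 8.04 = 48.32.
∂x/∂P_x = −4.82, so E_p = (−4.82)·(22/48.32) ≈ -2.195.
|E_p| > 1: demand is elastic.

-2.195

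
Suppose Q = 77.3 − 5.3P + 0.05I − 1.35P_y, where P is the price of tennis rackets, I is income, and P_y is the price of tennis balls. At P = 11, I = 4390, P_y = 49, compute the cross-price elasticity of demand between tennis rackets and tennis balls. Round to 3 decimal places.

-0.384

Evaluating quantity at (P, I, P_y) gives Q = 77.3 − 5.3(11) + 0.05(4390) − 1.35(49) = 77.3 − 58.3 + 219.5 − 66.15 = 172.35.
∂Q/∂P_y = −1.35, so E_xy = -1.35·(49/172.35) ≈ -0.384.
E_xy < 0: the goods are complements.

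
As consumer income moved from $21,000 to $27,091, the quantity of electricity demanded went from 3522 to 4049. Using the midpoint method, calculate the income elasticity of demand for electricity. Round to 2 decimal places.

%ΔQ = (4049 − 3522)/[(3522+4049)/2] = 527/3785.5 ≈ 0.1392.
%ΔI = (27,091 − 21,000)/[(21,000+27,091)/2] = 6091/24045.5 ≈ 0.2533.
E_I = %ΔQ/%ΔI ≈ 0.55.
E_I ∈ (0,1): normal good (necessity).

0.55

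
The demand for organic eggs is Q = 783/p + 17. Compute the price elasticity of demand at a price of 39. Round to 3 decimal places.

-0.541

At p = 39, Q = 37.0769.
dQ/dp = −783/p² = −0.5148.
Point elasticity E = (dQ/dp)·(p/Q) = -0.5148 × 39/37.0769 ≈ -0.541.
|E| < 1, so demand is inelastic at this price.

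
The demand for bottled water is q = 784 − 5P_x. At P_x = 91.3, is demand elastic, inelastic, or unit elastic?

At P_x = 91.3, q = 327.5.
dq/dP_x = −5.
Point elasticity E = (dq/dP_x)·(P_x/q) = -5 × 91.3/327.5 ≈ -1.394.
|E| ≈ 1.394 > 1, so demand is elastic.

elastic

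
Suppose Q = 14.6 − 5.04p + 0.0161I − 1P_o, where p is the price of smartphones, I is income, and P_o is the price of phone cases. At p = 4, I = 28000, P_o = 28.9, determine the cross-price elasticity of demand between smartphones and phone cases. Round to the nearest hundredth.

-0.07

Substituting, Q = 14.6 − 5.04(4) + 0.0161(28000) − 1(28.9) = 14.6 − 20.16 + 450.8 − 28.9 = 416.34.
∂Q/∂P_o = −1, so E_xy = -1·(28.9/416.34) ≈ -0.07.
E_xy < 0: the goods are complements.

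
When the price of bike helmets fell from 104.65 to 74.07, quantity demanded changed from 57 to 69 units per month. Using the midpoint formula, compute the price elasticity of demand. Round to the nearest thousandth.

-0.557

%ΔQ = (69 − 57)/[(57 + 69)/2] = 12/63 ≈ 0.1905.
%ΔP = (74.07 − 104.65)/[(104.65 + 74.07)/2] = -30.58/89.36 ≈ -0.3422.
Arc elasticity E = %ΔQ/%ΔP ≈ 0.1905/-0.3422 ≈ -0.557.
|E| < 1: demand is inelastic over this range.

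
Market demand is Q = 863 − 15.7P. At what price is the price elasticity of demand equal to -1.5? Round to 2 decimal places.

Set −bP/(a − bP) = −1.5 ⇒ bP = 1.5(a − bP) ⇒ bP(1+1.5) = 1.5·a.
P = 1.5·863/(15.7·2.5) ≈ 32.98.

32.98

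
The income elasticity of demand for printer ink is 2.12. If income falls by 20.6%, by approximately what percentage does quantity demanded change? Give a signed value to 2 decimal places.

-43.67

%ΔQ ≈ E × %ΔI = (2.12) × (-20.6%) ≈ -43.67%.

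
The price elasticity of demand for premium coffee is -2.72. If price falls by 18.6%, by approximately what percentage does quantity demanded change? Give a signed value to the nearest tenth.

50.6

%ΔQ ≈ E × %ΔP = (-2.72) × (-18.6%) ≈ 50.6%.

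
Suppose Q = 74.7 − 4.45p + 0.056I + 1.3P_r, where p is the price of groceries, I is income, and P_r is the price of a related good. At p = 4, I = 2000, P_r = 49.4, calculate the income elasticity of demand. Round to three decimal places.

Evaluating quantity at (p, I, P_r) gives Q = 74.7 − 4.45(4) + 0.056(2000) + 1.3(49.4) = 74.7 − 17.8 + 112 + 64.22 = 233.12.
∂Q/∂I = +0.056, so E_I = 0.056·(2000/233.12) ≈ 0.480.
E_I ∈ (0,1): normal good (necessity).

0.480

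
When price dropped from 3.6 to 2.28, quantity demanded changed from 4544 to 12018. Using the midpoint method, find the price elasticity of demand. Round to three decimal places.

-2.010

%ΔQ = (12018 − 4544)/[(4544 + 12018)/2] = 7474/8281 ≈ 0.9025.
%Δp = (2.28 − 3.6)/[(3.6 + 2.28)/2] = -1.32/2.94 ≈ -0.4490.
Arc elasticity E = %ΔQ/%Δp ≈ 0.9025/-0.4490 ≈ -2.010.
|E| > 1: demand is elastic over this range.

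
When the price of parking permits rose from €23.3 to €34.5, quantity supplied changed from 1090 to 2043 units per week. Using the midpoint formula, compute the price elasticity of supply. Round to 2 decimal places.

%Δq = (2043 − 1090)/[(1090 + 2043)/2] = 953/1566.5 ≈ 0.6084.
%ΔP = (34.5 − 23.3)/[(23.3 + 34.5)/2] = 11.2/28.9 ≈ 0.3875.
Arc elasticity E = %Δq/%ΔP ≈ 0.6084/0.3875 ≈ 1.57.
|E| > 1: supply is elastic over this range.

1.57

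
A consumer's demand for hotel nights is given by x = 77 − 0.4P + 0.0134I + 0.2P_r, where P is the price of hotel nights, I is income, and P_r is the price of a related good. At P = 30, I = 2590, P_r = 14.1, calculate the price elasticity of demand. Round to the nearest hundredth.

-0.12

At the given point, x = 77 − 0.4(30) + 0.0134(2590) + 0.2(14.1) = 77 − 12 + 34.706 + 2.82 = 102.526.
∂x/∂P = −0.4, so E_p = (−0.4)·(30/102.526) ≈ -0.12.
|E_p| < 1: demand is inelastic.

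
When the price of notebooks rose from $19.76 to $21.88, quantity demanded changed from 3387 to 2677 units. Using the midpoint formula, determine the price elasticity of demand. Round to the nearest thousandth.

-2.300

%ΔQ = (2677 − 3387)/[(3387 + 2677)/2] = -710/3032 ≈ -0.2342.
%ΔP = (21.88 − 19.76)/[(19.76 + 21.88)/2] = 2.12/20.82 ≈ 0.1018.
Arc elasticity E = %ΔQ/%ΔP ≈ -0.2342/0.1018 ≈ -2.300.
|E| > 1: demand is elastic over this range.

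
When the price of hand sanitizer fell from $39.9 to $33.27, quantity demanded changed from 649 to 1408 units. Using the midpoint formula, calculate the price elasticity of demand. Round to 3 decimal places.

-4.072

%ΔQ = (1408 − 649)/[(649 + 1408)/2] = 759/1028.5 ≈ 0.7380.
%Δp = (33.27 − 39.9)/[(39.9 + 33.27)/2] = -6.63/36.585 ≈ -0.1812.
Arc elasticity E = %ΔQ/%Δp ≈ 0.7380/-0.1812 ≈ -4.072.
|E| > 1: demand is elastic over this range.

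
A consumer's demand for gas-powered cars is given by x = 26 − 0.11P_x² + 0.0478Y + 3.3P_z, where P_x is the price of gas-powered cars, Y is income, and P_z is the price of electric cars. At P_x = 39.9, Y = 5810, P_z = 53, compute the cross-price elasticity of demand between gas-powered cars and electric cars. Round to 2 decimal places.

Substituting, x = 26 − 0.11(39.9)² + 0.0478(5810) + 3.3(53) = 26 − 175.1211 + 277.718 + 174.9 = 303.4969.
∂x/∂P_z = +3.3, so E_xy = 3.3·(53/303.4969) ≈ 0.58.
E_xy > 0: the goods are substitutes.

0.58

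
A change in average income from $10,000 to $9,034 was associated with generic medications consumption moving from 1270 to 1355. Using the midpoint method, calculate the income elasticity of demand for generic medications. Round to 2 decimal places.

%ΔQ = (1355 − 1270)/[(1270+1355)/2] = 85/1312.5 ≈ 0.0648.
%ΔY = (9,034 − 10,000)/[(10,000+9,034)/2] = -966/9517 ≈ -0.1015.
E_I = %ΔQ/%ΔY ≈ -0.64.
E_I < 0: inferior good.

-0.64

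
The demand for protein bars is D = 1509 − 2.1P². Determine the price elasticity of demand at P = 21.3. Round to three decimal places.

At P = 21.3, D = 556.251.
dD/dP = −2·2.1·P = −89.46.
Point elasticity E = (dD/dP)·(P/D) = -89.46 × 21.3/556.251 ≈ -3.426.
|E| > 1, so demand is elastic at this price.

-3.426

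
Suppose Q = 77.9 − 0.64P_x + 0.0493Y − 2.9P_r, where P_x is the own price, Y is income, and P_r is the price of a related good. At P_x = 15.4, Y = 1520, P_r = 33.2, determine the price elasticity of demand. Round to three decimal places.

At the given point, Q = 77.9 − 0.64(15.4) + 0.0493(1520) − 2.9(33.2) = 77.9 − 9.856 + 74.936 − 96.28 = 46.7.
∂Q/∂P_x = −0.64, so E_p = (−0.64)·(15.4/46.7) ≈ -0.211.
|E_p| < 1: demand is inelastic.

-0.211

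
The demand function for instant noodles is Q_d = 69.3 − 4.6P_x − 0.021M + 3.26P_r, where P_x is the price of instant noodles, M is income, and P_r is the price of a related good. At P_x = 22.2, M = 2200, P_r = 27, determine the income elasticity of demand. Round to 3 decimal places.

-5.133

Q_d = 69.3 − 4.6(22.2) − 0.021(2200) + 3.26(27) = 69.3 − 102.12 − 46.2 + 88.02 = 9.
∂Q_d/∂M = −0.021, so E_I = -0.021·(2200/9) ≈ -5.133.
E_I < 0: inferior good.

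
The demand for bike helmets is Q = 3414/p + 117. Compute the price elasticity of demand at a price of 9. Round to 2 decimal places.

-0.76

At p = 9, Q = 496.3333.
dQ/dp = −3414/p² = −42.1481.
Point elasticity E = (dQ/dp)·(p/Q) = -42.1481 × 9/496.3333 ≈ -0.76.
|E| < 1, so demand is inelastic at this price.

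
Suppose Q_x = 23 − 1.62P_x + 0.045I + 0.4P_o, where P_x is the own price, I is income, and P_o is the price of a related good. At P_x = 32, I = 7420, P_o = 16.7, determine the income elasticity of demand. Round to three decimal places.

1.071

Evaluating quantity at (P_x, I, P_o) gives Q_x = 23 − 1.62(32) + 0.045(7420) + 0.4(16.7) = 23 − 51.84 + 333.9 + 6.68 = 311.74.
∂Q_x/∂I = +0.045, so E_I = 0.045·(7420/311.74) ≈ 1.071.
E_I > 1: normal good (luxury).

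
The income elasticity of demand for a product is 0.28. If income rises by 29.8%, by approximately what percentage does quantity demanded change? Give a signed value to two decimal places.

%ΔQ ≈ E × %ΔI = (0.28) × (29.8%) ≈ 8.34%.

8.34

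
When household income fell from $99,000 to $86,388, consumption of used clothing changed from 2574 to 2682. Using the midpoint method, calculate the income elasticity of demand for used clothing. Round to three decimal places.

%ΔQ = (2682 − 2574)/[(2574+2682)/2] = 108/2628 ≈ 0.0411.
%ΔM = (86,388 − 99,000)/[(99,000+86,388)/2] = -12612/92694 ≈ -0.1361.
E_I = %ΔQ/%ΔM ≈ -0.302.
E_I < 0: inferior good.

-0.302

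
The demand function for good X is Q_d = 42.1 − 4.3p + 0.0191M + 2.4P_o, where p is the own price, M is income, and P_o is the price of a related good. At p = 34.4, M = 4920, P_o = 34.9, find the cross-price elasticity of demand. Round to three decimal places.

1.165

At the given point, Q_d = 42.1 − 4.3(34.4) + 0.0191(4920) + 2.4(34.9) = 42.1 − 147.92 + 93.972 + 83.76 = 71.912.
∂Q_d/∂P_o = +2.4, so E_xy = 2.4·(34.9/71.912) ≈ 1.165.
E_xy > 0: the goods are substitutes.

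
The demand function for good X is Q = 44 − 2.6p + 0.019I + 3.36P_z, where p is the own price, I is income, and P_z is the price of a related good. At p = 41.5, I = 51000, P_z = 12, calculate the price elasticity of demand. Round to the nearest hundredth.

-0.11

Evaluating quantity at (p, I, P_z) gives Q = 44 − 2.6(41.5) + 0.019(51000) + 3.36(12) = 44 − 107.9 + 969 + 40.32 = 945.42.
∂Q/∂p = −2.6, so E_p = (−2.6)·(41.5/945.42) ≈ -0.11.
|E_p| < 1: demand is inelastic.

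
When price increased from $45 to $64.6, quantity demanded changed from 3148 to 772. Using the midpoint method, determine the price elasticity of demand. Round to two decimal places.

-3.39

%ΔQ = (772 − 3148)/[(3148 + 772)/2] = -2376/1960 ≈ -1.2122.
%Δp = (64.6 − 45)/[(45 + 64.6)/2] = 19.6/54.8 ≈ 0.3577.
Arc elasticity E = %ΔQ/%Δp ≈ -1.2122/0.3577 ≈ -3.39.
|E| > 1: demand is elastic over this range.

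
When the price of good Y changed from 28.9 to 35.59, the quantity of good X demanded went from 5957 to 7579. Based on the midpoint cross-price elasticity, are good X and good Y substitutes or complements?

%ΔQ_x = (7579 − 5957)/[(5957+7579)/2] = 1622/6768 ≈ 0.2397.
%ΔP_y = (35.59 − 28.9)/[(28.9+35.59)/2] ≈ 0.2075.
E_xy = 0.2397/0.2075 ≈ 1.155.
E_xy > 0, so the goods are substitutes.

substitutes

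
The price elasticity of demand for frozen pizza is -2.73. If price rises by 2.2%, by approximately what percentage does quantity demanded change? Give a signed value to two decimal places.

-6.01

%ΔQ ≈ E × %ΔP = (-2.73) × (2.2%) ≈ -6.01%.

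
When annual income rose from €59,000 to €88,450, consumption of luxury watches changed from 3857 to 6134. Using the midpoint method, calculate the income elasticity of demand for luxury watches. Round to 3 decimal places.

%ΔQ = (6134 − 3857)/[(3857+6134)/2] = 2277/4995.5 ≈ 0.4558.
%ΔI = (88,450 − 59,000)/[(59,000+88,450)/2] = 29450/73725 ≈ 0.3995.
E_I = %ΔQ/%ΔI ≈ 1.141.
E_I > 1: normal good (luxury).

1.141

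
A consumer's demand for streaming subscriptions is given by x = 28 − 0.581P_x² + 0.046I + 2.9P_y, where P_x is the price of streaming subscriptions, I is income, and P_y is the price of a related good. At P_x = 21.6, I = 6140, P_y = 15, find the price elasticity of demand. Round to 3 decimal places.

First evaluate x: 28 − 0.581(21.6)² + 0.046(6140) + 2.9(15) = 28 − 271.0714 + 282.44 + 43.5 = 82.8686.
∂x/∂P_x = −2·0.581·P_x = -25.0992, so E_p = -25.0992·(21.6/82.8686) ≈ -6.542.
|E_p| > 1: demand is elastic.

-6.542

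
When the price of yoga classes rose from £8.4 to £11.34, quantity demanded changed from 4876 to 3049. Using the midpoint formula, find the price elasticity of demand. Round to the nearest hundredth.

%Δq = (3049 − 4876)/[(4876 + 3049)/2] = -1827/3962.5 ≈ -0.4611.
%ΔP = (11.34 − 8.4)/[(8.4 + 11.34)/2] = 2.94/9.87 ≈ 0.2979.
Arc elasticity E = %Δq/%ΔP ≈ -0.4611/0.2979 ≈ -1.55.
|E| > 1: demand is elastic over this range.

-1.55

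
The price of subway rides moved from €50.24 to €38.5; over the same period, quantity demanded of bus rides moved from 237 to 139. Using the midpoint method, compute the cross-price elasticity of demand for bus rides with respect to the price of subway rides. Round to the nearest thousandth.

1.970

%ΔQ_x = (139 − 237)/[(237+139)/2] = -98/188 ≈ -0.5213.
%ΔP_y = (38.5 − 50.24)/[(50.24+38.5)/2] ≈ -0.2646.
E_xy = -0.5213/-0.2646 ≈ 1.970.
E_xy > 0, so bus rides and subway rides are substitutes.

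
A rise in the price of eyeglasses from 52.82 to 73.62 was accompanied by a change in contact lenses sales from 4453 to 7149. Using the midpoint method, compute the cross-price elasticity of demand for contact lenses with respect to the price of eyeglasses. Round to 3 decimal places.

1.413

%ΔQ_x = (7149 − 4453)/[(4453+7149)/2] = 2696/5801 ≈ 0.4647.
%ΔP_y = (73.62 − 52.82)/[(52.82+73.62)/2] ≈ 0.3290.
E_xy = 0.4647/0.3290 ≈ 1.413.
E_xy > 0, so contact lenses and eyeglasses are substitutes.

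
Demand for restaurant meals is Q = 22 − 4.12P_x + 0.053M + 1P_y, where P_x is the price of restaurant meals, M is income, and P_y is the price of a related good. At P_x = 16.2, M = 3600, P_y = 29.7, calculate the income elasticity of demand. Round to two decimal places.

1.09

Q = 22 − 4.12(16.2) + 0.053(3600) + 1(29.7) = 22 − 66.744 + 190.8 + 29.7 = 175.756.
∂Q/∂M = +0.053, so E_I = 0.053·(3600/175.756) ≈ 1.09.
E_I > 1: normal good (luxury).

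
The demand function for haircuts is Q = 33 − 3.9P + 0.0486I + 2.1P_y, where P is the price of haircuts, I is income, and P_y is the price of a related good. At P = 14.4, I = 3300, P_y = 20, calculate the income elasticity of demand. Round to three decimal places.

At the given point, Q = 33 − 3.9(14.4) + 0.0486(3300) + 2.1(20) = 33 − 56.16 + 160.38 + 42 = 179.22.
∂Q/∂I = +0.0486, so E_I = 0.0486·(3300/179.22) ≈ 0.895.
E_I ∈ (0,1): normal good (necessity).

0.895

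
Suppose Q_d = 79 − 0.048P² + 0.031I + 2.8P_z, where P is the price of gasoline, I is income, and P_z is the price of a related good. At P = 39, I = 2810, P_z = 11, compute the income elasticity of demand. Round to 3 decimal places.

Substituting, Q_d = 79 − 0.048(39)² + 0.031(2810) + 2.8(11) = 79 − 73.008 + 87.11 + 30.8 = 123.902.
∂Q_d/∂I = +0.031, so E_I = 0.031·(2810/123.902) ≈ 0.703.
E_I ∈ (0,1): normal good (necessity).

0.703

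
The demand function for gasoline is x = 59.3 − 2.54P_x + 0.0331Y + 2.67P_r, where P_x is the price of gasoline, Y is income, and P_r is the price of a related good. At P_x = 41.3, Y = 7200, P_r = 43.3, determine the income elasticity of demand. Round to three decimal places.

x = 59.3 − 2.54(41.3) + 0.0331(7200) + 2.67(43.3) = 59.3 − 104.902 + 238.32 + 115.611 = 308.329.
∂x/∂Y = +0.0331, so E_I = 0.0331·(7200/308.329) ≈ 0.773.
E_I ∈ (0,1): normal good (necessity).

0.773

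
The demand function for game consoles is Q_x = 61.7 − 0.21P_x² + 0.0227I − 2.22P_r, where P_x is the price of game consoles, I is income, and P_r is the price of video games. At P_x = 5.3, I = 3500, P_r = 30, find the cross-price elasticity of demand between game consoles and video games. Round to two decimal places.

-0.97

Q_x = 61.7 − 0.21(5.3)² + 0.0227(3500) − 2.22(30) = 61.7 − 5.8989 + 79.45 − 66.6 = 68.6511.
∂Q_x/∂P_r = −2.22, so E_xy = -2.22·(30/68.6511) ≈ -0.97.
E_xy < 0: the goods are complements.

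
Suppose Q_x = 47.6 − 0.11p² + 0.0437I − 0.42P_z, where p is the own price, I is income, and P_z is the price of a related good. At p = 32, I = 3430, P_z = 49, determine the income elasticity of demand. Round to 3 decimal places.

2.332

At the given point, Q_x = 47.6 − 0.11(32)² + 0.0437(3430) − 0.42(49) = 47.6 − 112.64 + 149.891 − 20.58 = 64.271.
∂Q_x/∂I = +0.0437, so E_I = 0.0437·(3430/64.271) ≈ 2.332.
E_I > 1: normal good (luxury).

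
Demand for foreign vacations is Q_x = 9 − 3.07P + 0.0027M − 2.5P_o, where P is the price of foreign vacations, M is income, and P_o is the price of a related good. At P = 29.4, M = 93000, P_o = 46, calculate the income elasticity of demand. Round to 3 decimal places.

4.579

Evaluating quantity at (P, M, P_o) gives Q_x = 9 − 3.07(29.4) + 0.0027(93000) − 2.5(46) = 9 − 90.258 + 251.1 − 115 = 54.842.
∂Q_x/∂M = +0.0027, so E_I = 0.0027·(93000/54.842) ≈ 4.579.
E_I > 1: normal good (luxury).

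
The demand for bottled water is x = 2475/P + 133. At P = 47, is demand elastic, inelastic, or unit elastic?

inelastic

At P = 47, x = 185.6596.
dx/dP = −2475/P² = −1.1204.
Point elasticity E = (dx/dP)·(P/x) = -1.1204 × 47/185.6596 ≈ -0.284.
|E| ≈ 0.284 < 1, so demand is inelastic.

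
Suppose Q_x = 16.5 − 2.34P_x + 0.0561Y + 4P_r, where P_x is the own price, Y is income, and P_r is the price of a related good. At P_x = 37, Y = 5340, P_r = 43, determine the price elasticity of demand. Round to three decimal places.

-0.216

First evaluate Q_x: 16.5 − 2.34(37) + 0.0561(5340) + 4(43) = 16.5 − 86.58 + 299.574 + 172 = 401.494.
∂Q_x/∂P_x = −2.34, so E_p = (−2.34)·(37/401.494) ≈ -0.216.
|E_p| < 1: demand is inelastic.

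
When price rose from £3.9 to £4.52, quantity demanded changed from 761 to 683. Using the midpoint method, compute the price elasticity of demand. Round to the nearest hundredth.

%Δq = (683 − 761)/[(761 + 683)/2] = -78/722 ≈ -0.1080.
%Δp = (4.52 − 3.9)/[(3.9 + 4.52)/2] = 0.62/4.21 ≈ 0.1473.
Arc elasticity E = %Δq/%Δp ≈ -0.1080/0.1473 ≈ -0.73.
|E| < 1: demand is inelastic over this range.

-0.73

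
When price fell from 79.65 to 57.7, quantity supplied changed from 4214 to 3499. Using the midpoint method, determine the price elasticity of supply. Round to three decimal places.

0.580

%Δq = (3499 − 4214)/[(4214 + 3499)/2] = -715/3856.5 ≈ -0.1854.
%ΔP = (57.7 − 79.65)/[(79.65 + 57.7)/2] = -21.95/68.675 ≈ -0.3196.
Arc elasticity E = %Δq/%ΔP ≈ -0.1854/-0.3196 ≈ 0.580.
|E| < 1: supply is inelastic over this range.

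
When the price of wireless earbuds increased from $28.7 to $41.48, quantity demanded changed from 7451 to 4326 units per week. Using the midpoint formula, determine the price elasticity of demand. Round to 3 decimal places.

-1.457

%Δq = (4326 − 7451)/[(7451 + 4326)/2] = -3125/5888.5 ≈ -0.5307.
%ΔP = (41.48 − 28.7)/[(28.7 + 41.48)/2] = 12.78/35.09 ≈ 0.3642.
Arc elasticity E = %Δq/%ΔP ≈ -0.5307/0.3642 ≈ -1.457.
|E| > 1: demand is elastic over this range.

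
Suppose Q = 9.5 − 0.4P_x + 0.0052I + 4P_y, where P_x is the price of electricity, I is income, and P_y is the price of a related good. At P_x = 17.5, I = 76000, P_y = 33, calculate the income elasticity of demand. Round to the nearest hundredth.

First evaluate Q: 9.5 − 0.4(17.5) + 0.0052(76000) + 4(33) = 9.5 − 7 + 395.2 + 132 = 529.7.
∂Q/∂I = +0.0052, so E_I = 0.0052·(76000/529.7) ≈ 0.75.
E_I ∈ (0,1): normal good (necessity).

0.75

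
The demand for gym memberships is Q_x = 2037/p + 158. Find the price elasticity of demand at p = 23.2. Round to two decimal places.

At p = 23.2, Q_x = 245.8017.
dQ_x/dp = −2037/p² = −3.7846.
Point elasticity E = (dQ_x/dp)·(p/Q_x) = -3.7846 × 23.2/245.8017 ≈ -0.36.
|E| < 1, so demand is inelastic at this price.

-0.36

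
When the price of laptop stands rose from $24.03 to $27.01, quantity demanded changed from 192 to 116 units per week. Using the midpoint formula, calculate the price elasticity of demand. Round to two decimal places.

-4.23

%ΔQ = (116 − 192)/[(192 + 116)/2] = -76/154 ≈ -0.4935.
%Δp = (27.01 − 24.03)/[(24.03 + 27.01)/2] = 2.98/25.52 ≈ 0.1168.
Arc elasticity E = %ΔQ/%Δp ≈ -0.4935/0.1168 ≈ -4.23.
|E| > 1: demand is elastic over this range.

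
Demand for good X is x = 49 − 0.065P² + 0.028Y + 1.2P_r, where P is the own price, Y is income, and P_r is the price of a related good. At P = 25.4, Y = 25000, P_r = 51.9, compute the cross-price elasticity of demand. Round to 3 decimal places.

0.081

First evaluate x: 49 − 0.065(25.4)² + 0.028(25000) + 1.2(51.9) = 49 − 41.9354 + 700 + 62.28 = 769.3446.
∂x/∂P_r = +1.2, so E_xy = 1.2·(51.9/769.3446) ≈ 0.081.
E_xy > 0: the goods are substitutes.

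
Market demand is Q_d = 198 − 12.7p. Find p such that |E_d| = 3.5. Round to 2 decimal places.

12.13

Set −bp/(a − bp) = −3.5 ⇒ bp = 3.5(a − bp) ⇒ bp(1+3.5) = 3.5·a.
p = 3.5·198/(12.7·4.5) ≈ 12.13.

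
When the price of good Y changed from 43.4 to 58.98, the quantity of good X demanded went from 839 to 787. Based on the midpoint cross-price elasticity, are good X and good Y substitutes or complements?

complements

%ΔQ_x = (787 − 839)/[(839+787)/2] = -52/813 ≈ -0.0640.
%ΔP_y = (58.98 − 43.4)/[(43.4+58.98)/2] ≈ 0.3044.
E_xy = -0.0640/0.3044 ≈ -0.210.
E_xy < 0, so the goods are complements.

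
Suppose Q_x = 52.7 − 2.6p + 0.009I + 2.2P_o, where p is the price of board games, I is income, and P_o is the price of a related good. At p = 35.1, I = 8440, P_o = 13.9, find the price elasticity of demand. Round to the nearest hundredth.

-1.34

First evaluate Q_x: 52.7 − 2.6(35.1) + 0.009(8440) + 2.2(13.9) = 52.7 − 91.26 + 75.96 + 30.58 = 67.98.
∂Q_x/∂p = −2.6, so E_p = (−2.6)·(35.1/67.98) ≈ -1.34.
|E_p| > 1: demand is elastic.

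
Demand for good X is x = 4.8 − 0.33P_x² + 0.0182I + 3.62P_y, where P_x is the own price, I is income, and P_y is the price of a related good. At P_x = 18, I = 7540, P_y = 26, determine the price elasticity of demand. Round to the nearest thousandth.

-1.655

First evaluate x: 4.8 − 0.33(18)² + 0.0182(7540) + 3.62(26) = 4.8 − 106.92 + 137.228 + 94.12 = 129.228.
∂x/∂P_x = −2·0.33·P_x = -11.88, so E_p = -11.88·(18/129.228) ≈ -1.655.
|E_p| > 1: demand is elastic.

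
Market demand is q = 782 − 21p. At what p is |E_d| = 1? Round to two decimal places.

For linear demand q = a − bp, E = −bp/(a − bp). |E| = 1 ⇒ bp = a − bp ⇒ p = a/(2b).
p = 782/(2·21) ≈ 18.62.

18.62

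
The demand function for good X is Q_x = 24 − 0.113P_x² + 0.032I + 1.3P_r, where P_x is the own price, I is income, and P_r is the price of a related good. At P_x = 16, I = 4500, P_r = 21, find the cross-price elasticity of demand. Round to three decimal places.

0.164

Evaluating quantity at (P_x, I, P_r) gives Q_x = 24 − 0.113(16)² + 0.032(4500) + 1.3(21) = 24 − 28.928 + 144 + 27.3 = 166.372.
∂Q_x/∂P_r = +1.3, so E_xy = 1.3·(21/166.372) ≈ 0.164.
E_xy > 0: the goods are substitutes.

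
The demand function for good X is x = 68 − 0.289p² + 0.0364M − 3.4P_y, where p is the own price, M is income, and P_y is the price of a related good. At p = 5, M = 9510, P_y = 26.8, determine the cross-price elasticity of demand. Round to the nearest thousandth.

-0.289

x = 68 − 0.289(5)² + 0.0364(9510) − 3.4(26.8) = 68 − 7.225 + 346.164 − 91.12 = 315.819.
∂x/∂P_y = −3.4, so E_xy = -3.4·(26.8/315.819) ≈ -0.289.
E_xy < 0: the goods are complements.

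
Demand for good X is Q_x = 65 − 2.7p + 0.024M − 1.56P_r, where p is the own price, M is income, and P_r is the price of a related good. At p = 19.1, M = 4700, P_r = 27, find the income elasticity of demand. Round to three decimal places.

1.341

At the given point, Q_x = 65 − 2.7(19.1) + 0.024(4700) − 1.56(27) = 65 − 51.57 + 112.8 − 42.12 = 84.11.
∂Q_x/∂M = +0.024, so E_I = 0.024·(4700/84.11) ≈ 1.341.
E_I > 1: normal good (luxury).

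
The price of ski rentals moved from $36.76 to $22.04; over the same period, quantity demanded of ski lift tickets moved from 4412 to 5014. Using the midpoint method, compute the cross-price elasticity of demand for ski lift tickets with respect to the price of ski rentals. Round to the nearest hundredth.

%ΔQ_x = (5014 − 4412)/[(4412+5014)/2] = 602/4713 ≈ 0.1277.
%ΔP_y = (22.04 − 36.76)/[(36.76+22.04)/2] ≈ -0.5007.
E_xy = 0.1277/-0.5007 ≈ -0.26.
E_xy < 0, so ski lift tickets and ski rentals are complements.

-0.26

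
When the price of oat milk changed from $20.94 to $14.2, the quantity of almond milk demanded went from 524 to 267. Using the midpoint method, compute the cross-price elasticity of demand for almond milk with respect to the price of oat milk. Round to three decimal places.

%ΔQ_x = (267 − 524)/[(524+267)/2] = -257/395.5 ≈ -0.6498.
%ΔP_y = (14.2 − 20.94)/[(20.94+14.2)/2] ≈ -0.3836.
E_xy = -0.6498/-0.3836 ≈ 1.694.
E_xy > 0, so almond milk and oat milk are substitutes.

1.694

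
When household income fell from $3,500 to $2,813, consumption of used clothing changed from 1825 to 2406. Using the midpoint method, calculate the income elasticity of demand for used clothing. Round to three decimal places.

%ΔQ = (2406 − 1825)/[(1825+2406)/2] = 581/2115.5 ≈ 0.2746.
%ΔI = (2,813 − 3,500)/[(3,500+2,813)/2] = -687/3156.5 ≈ -0.2176.
E_I = %ΔQ/%ΔI ≈ -1.262.
E_I < 0: inferior good.

-1.262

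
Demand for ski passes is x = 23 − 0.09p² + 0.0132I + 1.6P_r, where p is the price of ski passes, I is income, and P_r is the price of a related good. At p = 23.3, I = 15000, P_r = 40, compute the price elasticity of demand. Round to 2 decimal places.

x = 23 − 0.09(23.3)² + 0.0132(15000) + 1.6(40) = 23 − 48.8601 + 198 + 64 = 236.1399.
∂x/∂p = −2·0.09·p = -4.194, so E_p = -4.194·(23.3/236.1399) ≈ -0.41.
|E_p| < 1: demand is inelastic.

-0.41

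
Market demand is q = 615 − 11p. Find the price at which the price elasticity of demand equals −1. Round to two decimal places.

27.95

For linear demand q = a − bp, E = −bp/(a − bp). |E| = 1 ⇒ bp = a − bp ⇒ p = a/(2b).
p = 615/(2·11) ≈ 27.95.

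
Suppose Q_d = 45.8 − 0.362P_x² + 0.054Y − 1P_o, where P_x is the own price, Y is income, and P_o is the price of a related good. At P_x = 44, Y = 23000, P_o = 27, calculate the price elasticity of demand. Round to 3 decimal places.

-2.503

At the given point, Q_d = 45.8 − 0.362(44)² + 0.054(23000) − 1(27) = 45.8 − 700.832 + 1242 − 27 = 559.968.
∂Q_d/∂P_x = −2·0.362·P_x = -31.856, so E_p = -31.856·(44/559.968) ≈ -2.503.
|E_p| > 1: demand is elastic.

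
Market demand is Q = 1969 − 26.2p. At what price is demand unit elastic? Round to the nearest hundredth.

37.58

For linear demand Q = a − bp, E = −bp/(a − bp). |E| = 1 ⇒ bp = a − bp ⇒ p = a/(2b).
p = 1969/(2·26.2) ≈ 37.58.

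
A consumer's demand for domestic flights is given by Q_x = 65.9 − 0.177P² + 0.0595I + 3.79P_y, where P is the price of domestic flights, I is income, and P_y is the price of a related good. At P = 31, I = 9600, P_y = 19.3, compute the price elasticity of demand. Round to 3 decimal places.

At the given point, Q_x = 65.9 − 0.177(31)² + 0.0595(9600) + 3.79(19.3) = 65.9 − 170.097 + 571.2 + 73.147 = 540.15.
∂Q_x/∂P = −2·0.177·P = -10.974, so E_p = -10.974·(31/540.15) ≈ -0.630.
|E_p| < 1: demand is inelastic.

-0.630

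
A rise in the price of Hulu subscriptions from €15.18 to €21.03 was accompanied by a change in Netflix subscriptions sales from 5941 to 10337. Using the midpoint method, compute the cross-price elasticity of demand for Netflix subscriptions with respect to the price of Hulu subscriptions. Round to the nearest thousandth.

1.672

%ΔQ_x = (10337 − 5941)/[(5941+10337)/2] = 4396/8139 ≈ 0.5401.
%ΔP_y = (21.03 − 15.18)/[(15.18+21.03)/2] ≈ 0.3231.
E_xy = 0.5401/0.3231 ≈ 1.672.
E_xy > 0, so Netflix subscriptions and Hulu subscriptions are substitutes.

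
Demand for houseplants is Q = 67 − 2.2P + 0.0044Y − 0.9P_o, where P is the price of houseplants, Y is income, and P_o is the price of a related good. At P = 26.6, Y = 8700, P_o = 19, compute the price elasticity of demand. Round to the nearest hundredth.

-1.97

Q = 67 − 2.2(26.6) + 0.0044(8700) − 0.9(19) = 67 − 58.52 + 38.28 − 17.1 = 29.66.
∂Q/∂P = −2.2, so E_p = (−2.2)·(26.6/29.66) ≈ -1.97.
|E_p| > 1: demand is elastic.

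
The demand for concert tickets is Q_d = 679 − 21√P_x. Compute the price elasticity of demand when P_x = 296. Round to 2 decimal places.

-0.57

At P_x = 296, Q_d = 317.7023.
dQ_d/dP_x = −21/(2√P_x) = −21/(2·17.2047).
Point elasticity E = (dQ_d/dP_x)·(P_x/Q_d) = -0.6103 × 296/317.7023 ≈ -0.57.
|E| < 1, so demand is inelastic at this price.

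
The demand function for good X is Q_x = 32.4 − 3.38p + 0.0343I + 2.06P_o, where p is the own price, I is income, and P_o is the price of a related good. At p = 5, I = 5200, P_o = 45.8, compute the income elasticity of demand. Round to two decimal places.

0.62

Q_x = 32.4 − 3.38(5) + 0.0343(5200) + 2.06(45.8) = 32.4 − 16.9 + 178.36 + 94.348 = 288.208.
∂Q_x/∂I = +0.0343, so E_I = 0.0343·(5200/288.208) ≈ 0.62.
E_I ∈ (0,1): normal good (necessity).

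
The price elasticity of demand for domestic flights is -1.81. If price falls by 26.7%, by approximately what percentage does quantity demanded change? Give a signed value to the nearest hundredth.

%ΔQ ≈ E × %ΔP = (-1.81) × (-26.7%) ≈ 48.33%.

48.33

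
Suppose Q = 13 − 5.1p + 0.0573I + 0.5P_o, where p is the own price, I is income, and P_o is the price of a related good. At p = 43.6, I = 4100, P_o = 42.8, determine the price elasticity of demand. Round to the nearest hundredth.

-4.73

At the given point, Q = 13 − 5.1(43.6) + 0.0573(4100) + 0.5(42.8) = 13 − 222.36 + 234.93 + 21.4 = 46.97.
∂Q/∂p = −5.1, so E_p = (−5.1)·(43.6/46.97) ≈ -4.73.
|E_p| > 1: demand is elastic.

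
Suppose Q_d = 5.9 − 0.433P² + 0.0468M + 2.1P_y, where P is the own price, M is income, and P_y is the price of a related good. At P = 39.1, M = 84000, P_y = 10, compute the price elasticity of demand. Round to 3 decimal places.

Q_d = 5.9 − 0.433(39.1)² + 0.0468(84000) + 2.1(10) = 5.9 − 661.9747 + 3931.2 + 21 = 3296.1253.
∂Q_d/∂P = −2·0.433·P = -33.8606, so E_p = -33.8606·(39.1/3296.1253) ≈ -0.402.
|E_p| < 1: demand is inelastic.

-0.402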